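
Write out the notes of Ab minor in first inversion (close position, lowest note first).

Spelling Ab minor: Ab–Cb–Eb. In first inversion the third is bass, giving Cb, Eb, Ab from the bottom.

Cb, Eb, Ab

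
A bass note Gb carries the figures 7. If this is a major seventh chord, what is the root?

The figures 7 mean the root of the chord is in the bass. If Gb is the root of a major seventh chord, the root is Gb (chord tones Gb–Bb–Db–F).

Gb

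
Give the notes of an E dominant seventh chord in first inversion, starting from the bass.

G#, B, D, E

The chord tones are E–G#–B–D. With the third (G#) lowest for first inversion: G#, B, D, E.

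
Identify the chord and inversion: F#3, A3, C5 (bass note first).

F# diminished, root position

Reducing to letter names: F#, A, C. These stack in thirds as F#–A–C — an F# diminished triad.
The lowest note is F#, the root of the chord, so this is root position (figured bass 5/3).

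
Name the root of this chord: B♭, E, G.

Reordering Bb, E, G into stacked thirds gives E–G–Bb; the bottom of that stack, E, is the root.

E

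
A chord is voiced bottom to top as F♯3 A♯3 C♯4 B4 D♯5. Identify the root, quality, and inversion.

B major ninth, second inversion

The pitch classes F#, A#, C#, B, D# arrange in thirds as B–D#–F#–A#–C#: a B major ninth chord.
With the fifth (F#) in the bass, the chord is in second inversion.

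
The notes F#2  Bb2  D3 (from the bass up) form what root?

Bb

Reordering F#, Bb, D into stacked thirds gives Bb–D–F#; the bottom of that stack, Bb, is the root.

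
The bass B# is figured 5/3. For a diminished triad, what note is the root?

B#

The figures 5/3 mean the root of the chord is in the bass. If B# is the root of a diminished triad, the root is B# (chord tones B#–D#–F#).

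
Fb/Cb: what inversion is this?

second inversion

Fb/Cb means Fb major with Cb in the bass. Cb is the fifth of Fb major (Fb–Ab–Cb), so this is second inversion.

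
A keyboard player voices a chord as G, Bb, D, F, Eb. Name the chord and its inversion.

Eb major ninth, first inversion

Reducing to letter names: G, Bb, D, F, Eb. These stack in thirds as Eb–G–Bb–D–F — an Eb major ninth chord.
G is the third of Eb major ninth; third in the bass means first inversion.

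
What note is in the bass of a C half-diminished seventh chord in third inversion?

Bb

The seventh of C half-diminished seventh (C–Eb–Gb–Bb) is Bb; that is the bass in third inversion.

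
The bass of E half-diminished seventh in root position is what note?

E

E half-diminished seventh is E–G–Bb–D. Root position places the root in the bass: E.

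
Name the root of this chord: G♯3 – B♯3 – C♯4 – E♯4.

C#

G#, B#, C#, E# are the tones of a C# major seventh chord (C#–E#–G#–B#), making C# the root.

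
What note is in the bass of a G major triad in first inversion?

The third of G major (G–B–D) is B; that is the bass in first inversion.

B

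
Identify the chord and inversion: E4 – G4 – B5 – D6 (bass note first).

The pitch classes E, G, B, D arrange in thirds as E–G–B–D: an E minor seventh chord.
E is the root of E minor seventh; root in the bass means root position (figured bass 7).

E minor seventh, root position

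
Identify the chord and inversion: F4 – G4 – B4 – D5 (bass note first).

Reducing to letter names: F, G, B, D. These stack in thirds as G–B–D–F — a G dominant seventh chord.
The lowest note is F, the seventh of the chord, so this is third inversion (figured bass 4/2).

G dominant seventh, third inversion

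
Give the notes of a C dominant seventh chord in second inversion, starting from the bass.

G, Bb, C, E

Spelling C dominant seventh: C–E–G–Bb. In second inversion the fifth is bass, giving G, Bb, C, E from the bottom.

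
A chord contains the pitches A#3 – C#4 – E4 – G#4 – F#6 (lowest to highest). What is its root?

F#

The distinct letter names are A#, C#, E, G#, F#. Arranged as a stack of thirds they read F#–A#–C#–E–G#, so F# is the root (an F# dominant ninth chord).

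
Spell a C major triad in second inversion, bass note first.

G, C, E

The chord tones are C–E–G. With the fifth (G) lowest for second inversion: G, C, E.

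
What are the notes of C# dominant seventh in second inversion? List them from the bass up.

C# dominant seventh is C#–E#–G#–B. Second inversion puts the fifth (G#) in the bass, with the remaining tones above: G#, B, C#, E#.

G#, B, C#, E#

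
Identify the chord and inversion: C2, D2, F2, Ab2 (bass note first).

D half-diminished seventh, third inversion

The pitch classes C, D, F, Ab arrange in thirds as D–F–Ab–C: a D half-diminished seventh chord.
With the seventh (C) in the bass, the chord is in third inversion (figured bass 4/2).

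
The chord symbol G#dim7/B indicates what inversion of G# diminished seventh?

first inversion

G#dim7/B means G# diminished seventh with B in the bass. B is the third of G# diminished seventh (G#–B–D–F), so this is first inversion.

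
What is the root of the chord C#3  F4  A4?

F

The distinct letter names are C#, F, A. Arranged as a stack of thirds they read F–A–C#, so F is the root (an F augmented triad).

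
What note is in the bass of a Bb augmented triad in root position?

Bb

Bb augmented is Bb–D–F#. Root position places the root in the bass: Bb.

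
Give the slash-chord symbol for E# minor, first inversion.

E#m/G#

First inversion of E# minor has the third (G#) in the bass. As a slash chord: E#m/G#.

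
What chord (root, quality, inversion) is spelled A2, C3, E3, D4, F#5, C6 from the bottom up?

D dominant ninth, second inversion

The pitch classes A, C, E, D, F# arrange in thirds as D–F#–A–C–E: a D dominant ninth chord.
The lowest note is A, the fifth of the chord, so this is second inversion.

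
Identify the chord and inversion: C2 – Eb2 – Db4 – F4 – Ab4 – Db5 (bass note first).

Db major ninth, third inversion

The pitch classes C, Eb, Db, F, Ab arrange in thirds as Db–F–Ab–C–Eb: a Db major ninth chord.
The lowest note is C, the seventh of the chord, so this is third inversion.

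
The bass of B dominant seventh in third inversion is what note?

A

The seventh of B dominant seventh (B–D#–F#–A) is A; that is the bass in third inversion.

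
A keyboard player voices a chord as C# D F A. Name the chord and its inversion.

D minor-major seventh, third inversion

The pitch classes C#, D, F, A arrange in thirds as D–F–A–C#: a D minor-major seventh chord.
With the seventh (C#) in the bass, the chord is in third inversion (figured bass 4/2).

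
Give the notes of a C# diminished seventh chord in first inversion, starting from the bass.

E, G, Bb, C#

The chord tones are C#–E–G–Bb. With the third (E) lowest for first inversion: E, G, Bb, C#.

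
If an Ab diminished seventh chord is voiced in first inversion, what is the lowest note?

Cb

The third of Ab diminished seventh (Ab–Cb–Ebb–Gbb) is Cb; that is the bass in first inversion.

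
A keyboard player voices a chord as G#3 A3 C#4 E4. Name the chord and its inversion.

Reducing to letter names: G#, A, C#, E. These stack in thirds as A–C#–E–G# — an A major seventh chord.
The lowest note is G#, the seventh of the chord, so this is third inversion (figured bass 4/2).

A major seventh, third inversion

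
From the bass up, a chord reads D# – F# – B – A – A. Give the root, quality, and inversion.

The distinct note names are D#, F#, B, A. Stacked in thirds they read B–D#–F#–A, which is a dominant seventh chord on B.
D# is the third of B dominant seventh; third in the bass means first inversion (figured bass 6/5).

B dominant seventh, first inversion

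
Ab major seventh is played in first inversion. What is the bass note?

C

Ab major seventh is Ab–C–Eb–G. First inversion places the third in the bass: C.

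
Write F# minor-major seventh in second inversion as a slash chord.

Second inversion of F# minor-major seventh has the fifth (C#) in the bass. As a slash chord: F#m(maj7)/C#.

F#m(maj7)/C#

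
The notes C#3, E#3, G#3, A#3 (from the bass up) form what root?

A#

The distinct letter names are C#, E#, G#, A#. Arranged as a stack of thirds they read A#–C#–E#–G#, so A# is the root (an A# minor seventh chord).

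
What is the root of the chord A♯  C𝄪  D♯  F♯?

D#

The distinct letter names are A#, C##, D#, F#. Arranged as a stack of thirds they read D#–F#–A#–C##, so D# is the root (a D# minor-major seventh chord).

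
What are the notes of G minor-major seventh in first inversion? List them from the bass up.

Bb, D, F#, G

Spelling G minor-major seventh: G–Bb–D–F#. In first inversion the third is bass, giving Bb, D, F#, G from the bottom.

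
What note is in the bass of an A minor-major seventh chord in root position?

A

A minor-major seventh is A–C–E–G#. Root position places the root in the bass: A.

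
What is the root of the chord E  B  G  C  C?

The distinct letter names are E, B, G, C. Arranged as a stack of thirds they read C–E–G–B, so C is the root (a C major seventh chord).

C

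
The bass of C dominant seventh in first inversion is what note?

The third of C dominant seventh (C–E–G–Bb) is E; that is the bass in first inversion.

E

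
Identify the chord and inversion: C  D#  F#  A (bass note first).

Reducing to letter names: C, D#, F#, A. These stack in thirds as D#–F#–A–C — a D# diminished seventh chord.
The lowest note is C, the seventh of the chord, so this is third inversion (figured bass 4/2).

D# diminished seventh, third inversion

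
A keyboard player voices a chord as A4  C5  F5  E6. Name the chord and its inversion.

The pitch classes A, C, F, E arrange in thirds as F–A–C–E: an F major seventh chord.
The lowest note is A, the third of the chord, so this is first inversion (figured bass 6/5).

F major seventh, first inversion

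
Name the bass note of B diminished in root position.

B

B diminished is B–D–F. Root position places the root in the bass: B.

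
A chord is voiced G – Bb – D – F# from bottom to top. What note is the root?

The distinct letter names are G, Bb, D, F#. Arranged as a stack of thirds they read G–Bb–D–F#, so G is the root (a G minor-major seventh chord).

G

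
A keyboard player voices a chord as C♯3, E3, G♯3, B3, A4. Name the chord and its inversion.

A major ninth, first inversion

Reducing to letter names: C#, E, G#, B, A. These stack in thirds as A–C#–E–G#–B — an A major ninth chord.
The lowest note is C#, the third of the chord, so this is first inversion.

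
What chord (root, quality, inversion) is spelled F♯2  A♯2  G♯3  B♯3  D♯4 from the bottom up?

Reducing to letter names: F#, A#, G#, B#, D#. These stack in thirds as G#–B#–D#–F#–A# — a G# dominant ninth chord.
F# is the seventh of G# dominant ninth; seventh in the bass means third inversion.

G# dominant ninth, third inversion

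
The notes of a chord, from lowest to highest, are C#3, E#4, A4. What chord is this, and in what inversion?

A augmented, first inversion

The pitch classes C#, E#, A arrange in thirds as A–C#–E#: an A augmented triad.
The lowest note is C#, the third of the chord, so this is first inversion (figured bass 6).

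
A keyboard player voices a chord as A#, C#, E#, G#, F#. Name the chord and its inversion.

F# major ninth, first inversion

The pitch classes A#, C#, E#, G#, F# arrange in thirds as F#–A#–C#–E#–G#: an F# major ninth chord.
The lowest note is A#, the third of the chord, so this is first inversion.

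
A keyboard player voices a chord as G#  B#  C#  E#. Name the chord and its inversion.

Reducing to letter names: G#, B#, C#, E#. These stack in thirds as C#–E#–G#–B# — a C# major seventh chord.
With the fifth (G#) in the bass, the chord is in second inversion (figured bass 4/3).

C# major seventh, second inversion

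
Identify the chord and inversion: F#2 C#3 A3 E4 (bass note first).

F# minor seventh, root position

The pitch classes F#, C#, A, E arrange in thirds as F#–A–C#–E: an F# minor seventh chord.
The lowest note is F#, the root of the chord, so this is root position (figured bass 7).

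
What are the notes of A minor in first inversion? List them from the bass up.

C, E, A

The chord tones are A–C–E. With the third (C) lowest for first inversion: C, E, A.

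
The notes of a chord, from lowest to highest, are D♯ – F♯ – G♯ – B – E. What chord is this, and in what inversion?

E major ninth, third inversion

The pitch classes D#, F#, G#, B, E arrange in thirds as E–G#–B–D#–F#: an E major ninth chord.
With the seventh (D#) in the bass, the chord is in third inversion.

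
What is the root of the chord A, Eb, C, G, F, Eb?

Reordering A, Eb, C, G, F into stacked thirds gives F–A–C–Eb–G; the bottom of that stack, F, is the root.

F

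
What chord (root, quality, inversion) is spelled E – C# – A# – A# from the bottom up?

The pitch classes E, C#, A# arrange in thirds as A#–C#–E: an A# diminished triad.
With the fifth (E) in the bass, the chord is in second inversion (figured bass 6/4).

A# diminished, second inversion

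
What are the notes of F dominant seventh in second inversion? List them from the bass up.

C, Eb, F, A

Spelling F dominant seventh: F–A–C–Eb. In second inversion the fifth is bass, giving C, Eb, F, A from the bottom.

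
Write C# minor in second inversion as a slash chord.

Second inversion of C# minor has the fifth (G#) in the bass. As a slash chord: C#m/G#.

C#m/G#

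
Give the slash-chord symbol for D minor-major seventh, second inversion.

Dm(maj7)/A

Second inversion of D minor-major seventh has the fifth (A) in the bass. As a slash chord: Dm(maj7)/A.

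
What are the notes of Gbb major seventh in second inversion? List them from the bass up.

Gbb major seventh is Gbb–Bbb–Dbb–Fb. Second inversion puts the fifth (Dbb) in the bass, with the remaining tones above: Dbb, Fb, Gbb, Bbb.

Dbb, Fb, Gbb, Bbb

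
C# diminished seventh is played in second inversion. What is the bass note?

G

The fifth of C# diminished seventh (C#–E–G–Bb) is G; that is the bass in second inversion.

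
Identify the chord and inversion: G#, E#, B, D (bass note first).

E# diminished seventh, first inversion

The distinct note names are G#, E#, B, D. Stacked in thirds they read E#–G#–B–D, which is a diminished seventh chord on E#.
The lowest note is G#, the third of the chord, so this is first inversion (figured bass 6/5).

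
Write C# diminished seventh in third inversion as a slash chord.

Third inversion of C# diminished seventh has the seventh (Bb) in the bass. As a slash chord: C#dim7/Bb.

C#dim7/Bb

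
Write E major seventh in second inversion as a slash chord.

Second inversion of E major seventh has the fifth (B) in the bass. As a slash chord: Emaj7/B.

Emaj7/B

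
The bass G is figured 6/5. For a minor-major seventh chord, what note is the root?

E

The figures 6/5 mean the third of the chord is in the bass. If G is the third of a minor-major seventh chord, the root is E (chord tones E–G–B–D#).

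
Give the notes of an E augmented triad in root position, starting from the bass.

Spelling E augmented: E–G#–B#. In root position the root is bass, giving E, G#, B# from the bottom.

E, G#, B#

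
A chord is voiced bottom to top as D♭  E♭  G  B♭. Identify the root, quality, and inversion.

The distinct note names are Db, Eb, G, Bb. Stacked in thirds they read Eb–G–Bb–Db, which is a dominant seventh chord on Eb.
With the seventh (Db) in the bass, the chord is in third inversion (figured bass 4/2).

Eb dominant seventh, third inversion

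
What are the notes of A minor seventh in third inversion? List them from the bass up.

A minor seventh is A–C–E–G. Third inversion puts the seventh (G) in the bass, with the remaining tones above: G, A, C, E.

G, A, C, E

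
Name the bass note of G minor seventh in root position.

The root of G minor seventh (G–Bb–D–F) is G; that is the bass in root position.

G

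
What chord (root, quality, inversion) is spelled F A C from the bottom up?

F major, root position

The distinct note names are F, A, C. Stacked in thirds they read F–A–C, which is a major triad on F.
The lowest note is F, the root of the chord, so this is root position (figured bass 5/3).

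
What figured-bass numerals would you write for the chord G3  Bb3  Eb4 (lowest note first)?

The notes G, Bb, Eb stack in thirds as Eb–G–Bb — an Eb major triad. The bass G is the third, so this is first inversion: figured 6.

6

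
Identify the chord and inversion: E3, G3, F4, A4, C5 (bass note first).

F major ninth, third inversion

Reducing to letter names: E, G, F, A, C. These stack in thirds as F–A–C–E–G — an F major ninth chord.
The lowest note is E, the seventh of the chord, so this is third inversion.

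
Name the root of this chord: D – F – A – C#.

D, F, A, C# are the tones of a D minor-major seventh chord (D–F–A–C#), making D the root.

D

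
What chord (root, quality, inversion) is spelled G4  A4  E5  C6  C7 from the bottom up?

A minor seventh, third inversion

The pitch classes G, A, E, C arrange in thirds as A–C–E–G: an A minor seventh chord.
The lowest note is G, the seventh of the chord, so this is third inversion (figured bass 4/2).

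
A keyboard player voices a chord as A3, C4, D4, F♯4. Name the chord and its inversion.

Reducing to letter names: A, C, D, F#. These stack in thirds as D–F#–A–C — a D dominant seventh chord.
The lowest note is A, the fifth of the chord, so this is second inversion (figured bass 4/3).

D dominant seventh, second inversion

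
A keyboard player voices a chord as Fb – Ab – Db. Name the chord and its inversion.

Db minor, first inversion

Reducing to letter names: Fb, Ab, Db. These stack in thirds as Db–Fb–Ab — a Db minor triad.
Fb is the third of Db minor; third in the bass means first inversion (figured bass 6).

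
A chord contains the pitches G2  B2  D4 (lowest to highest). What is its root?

The distinct letter names are G, B, D. Arranged as a stack of thirds they read G–B–D, so G is the root (a G major triad).

G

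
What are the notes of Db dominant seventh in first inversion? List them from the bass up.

Spelling Db dominant seventh: Db–F–Ab–Cb. In first inversion the third is bass, giving F, Ab, Cb, Db from the bottom.

F, Ab, Cb, Db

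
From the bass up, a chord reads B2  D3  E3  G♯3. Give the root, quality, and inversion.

E dominant seventh, second inversion

The pitch classes B, D, E, G# arrange in thirds as E–G#–B–D: an E dominant seventh chord.
B is the fifth of E dominant seventh; fifth in the bass means second inversion (figured bass 4/3).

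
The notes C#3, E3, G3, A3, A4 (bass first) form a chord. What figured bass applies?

6/5

The notes C#, E, G, A stack in thirds as A–C#–E–G — an A dominant seventh chord. The bass C# is the third, so this is first inversion: figured 6/5.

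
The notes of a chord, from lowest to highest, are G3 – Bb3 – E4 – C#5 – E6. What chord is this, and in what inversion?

C# diminished seventh, second inversion

The pitch classes G, Bb, E, C# arrange in thirds as C#–E–G–Bb: a C# diminished seventh chord.
The lowest note is G, the fifth of the chord, so this is second inversion (figured bass 4/3).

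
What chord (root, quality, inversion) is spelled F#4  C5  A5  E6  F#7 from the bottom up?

Reducing to letter names: F#, C, A, E. These stack in thirds as F#–A–C–E — an F# half-diminished seventh chord.
F# is the root of F# half-diminished seventh; root in the bass means root position (figured bass 7).

F# half-diminished seventh, root position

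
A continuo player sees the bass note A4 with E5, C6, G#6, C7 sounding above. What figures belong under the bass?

The notes A, E, C, G# stack in thirds as A–C–E–G# — an A minor-major seventh chord. The bass A is the root, so this is root position: figured 7.

7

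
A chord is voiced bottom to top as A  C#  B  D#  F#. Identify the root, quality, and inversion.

Reducing to letter names: A, C#, B, D#, F#. These stack in thirds as B–D#–F#–A–C# — a B dominant ninth chord.
A is the seventh of B dominant ninth; seventh in the bass means third inversion.

B dominant ninth, third inversion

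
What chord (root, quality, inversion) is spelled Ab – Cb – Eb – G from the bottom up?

Ab minor-major seventh, root position

The distinct note names are Ab, Cb, Eb, G. Stacked in thirds they read Ab–Cb–Eb–G, which is a minor-major seventh chord on Ab.
Ab is the root of Ab minor-major seventh; root in the bass means root position (figured bass 7).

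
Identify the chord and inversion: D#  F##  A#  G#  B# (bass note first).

The pitch classes D#, F##, A#, G#, B# arrange in thirds as G#–B#–D#–F##–A#: a G# major ninth chord.
With the fifth (D#) in the bass, the chord is in second inversion.

G# major ninth, second inversion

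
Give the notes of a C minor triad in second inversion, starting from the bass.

Spelling C minor: C–Eb–G. In second inversion the fifth is bass, giving G, C, Eb from the bottom.

G, C, Eb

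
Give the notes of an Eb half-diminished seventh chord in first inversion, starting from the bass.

The chord tones are Eb–Gb–Bbb–Db. With the third (Gb) lowest for first inversion: Gb, Bbb, Db, Eb.

Gb, Bbb, Db, Eb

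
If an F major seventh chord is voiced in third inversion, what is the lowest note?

E

In third inversion the seventh is lowest. For F major seventh (F–A–C–E) that is E.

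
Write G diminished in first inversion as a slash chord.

First inversion of G diminished has the third (Bb) in the bass. As a slash chord: Gdim/Bb.

Gdim/Bb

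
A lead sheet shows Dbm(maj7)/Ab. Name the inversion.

second inversion

Dbm(maj7)/Ab means Db minor-major seventh with Ab in the bass. Ab is the fifth of Db minor-major seventh (Db–Fb–Ab–C), so this is second inversion.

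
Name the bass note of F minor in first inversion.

Ab

F minor is F–Ab–C. First inversion places the third in the bass: Ab.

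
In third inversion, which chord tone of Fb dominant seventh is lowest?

In third inversion the seventh is lowest. For Fb dominant seventh (Fb–Ab–Cb–Ebb) that is Ebb.

Ebb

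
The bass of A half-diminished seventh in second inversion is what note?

Eb

The fifth of A half-diminished seventh (A–C–Eb–G) is Eb; that is the bass in second inversion.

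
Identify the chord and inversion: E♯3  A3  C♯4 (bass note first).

A augmented, second inversion

The pitch classes E#, A, C# arrange in thirds as A–C#–E#: an A augmented triad.
E# is the fifth of A augmented; fifth in the bass means second inversion (figured bass 6/4).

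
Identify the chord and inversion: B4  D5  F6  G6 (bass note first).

G dominant seventh, first inversion

Reducing to letter names: B, D, F, G. These stack in thirds as G–B–D–F — a G dominant seventh chord.
B is the third of G dominant seventh; third in the bass means first inversion (figured bass 6/5).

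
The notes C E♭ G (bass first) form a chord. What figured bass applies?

5/3

The notes C, Eb, G stack in thirds as C–Eb–G — a C minor triad. The bass C is the root, so this is root position: figured 5/3.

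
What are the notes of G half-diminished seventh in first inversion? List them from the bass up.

Bb, Db, F, G

The chord tones are G–Bb–Db–F. With the third (Bb) lowest for first inversion: Bb, Db, F, G.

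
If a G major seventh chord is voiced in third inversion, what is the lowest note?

G major seventh is G–B–D–F#. Third inversion places the seventh in the bass: F#.

F#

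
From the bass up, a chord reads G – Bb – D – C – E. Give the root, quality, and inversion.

The pitch classes G, Bb, D, C, E arrange in thirds as C–E–G–Bb–D: a C dominant ninth chord.
G is the fifth of C dominant ninth; fifth in the bass means second inversion.

C dominant ninth, second inversion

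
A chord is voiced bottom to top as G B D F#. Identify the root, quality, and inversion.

G major seventh, root position

Reducing to letter names: G, B, D, F#. These stack in thirds as G–B–D–F# — a G major seventh chord.
The lowest note is G, the root of the chord, so this is root position (figured bass 7).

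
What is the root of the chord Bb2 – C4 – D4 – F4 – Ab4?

Bb

Bb, C, D, F, Ab are the tones of a Bb dominant ninth chord (Bb–D–F–Ab–C), making Bb the root.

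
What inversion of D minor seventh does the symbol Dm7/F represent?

Dm7/F means D minor seventh with F in the bass. F is the third of D minor seventh (D–F–A–C), so this is first inversion.

first inversion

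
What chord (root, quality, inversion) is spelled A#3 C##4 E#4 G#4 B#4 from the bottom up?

Reducing to letter names: A#, C##, E#, G#, B#. These stack in thirds as A#–C##–E#–G#–B# — an A# dominant ninth chord.
A# is the root of A# dominant ninth; root in the bass means root position.

A# dominant ninth, root position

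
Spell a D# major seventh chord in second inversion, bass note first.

Spelling D# major seventh: D#–F##–A#–C##. In second inversion the fifth is bass, giving A#, C##, D#, F## from the bottom.

A#, C##, D#, F##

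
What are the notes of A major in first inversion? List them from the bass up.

C#, E, A

The chord tones are A–C#–E. With the third (C#) lowest for first inversion: C#, E, A.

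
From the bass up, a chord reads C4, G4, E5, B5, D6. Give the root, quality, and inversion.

C major ninth, root position

The pitch classes C, G, E, B, D arrange in thirds as C–E–G–B–D: a C major ninth chord.
The lowest note is C, the root of the chord, so this is root position.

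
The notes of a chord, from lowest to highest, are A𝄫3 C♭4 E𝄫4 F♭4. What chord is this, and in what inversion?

The pitch classes Abb, Cb, Ebb, Fb arrange in thirds as Fb–Abb–Cb–Ebb: an Fb minor seventh chord.
Abb is the third of Fb minor seventh; third in the bass means first inversion (figured bass 6/5).

Fb minor seventh, first inversion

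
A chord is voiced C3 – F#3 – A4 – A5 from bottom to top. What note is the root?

F#

The distinct letter names are C, F#, A. Arranged as a stack of thirds they read F#–A–C, so F# is the root (an F# diminished triad).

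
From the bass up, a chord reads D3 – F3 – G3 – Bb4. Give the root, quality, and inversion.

G minor seventh, second inversion

The distinct note names are D, F, G, Bb. Stacked in thirds they read G–Bb–D–F, which is a minor seventh chord on G.
D is the fifth of G minor seventh; fifth in the bass means second inversion (figured bass 4/3).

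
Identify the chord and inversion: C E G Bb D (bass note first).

The pitch classes C, E, G, Bb, D arrange in thirds as C–E–G–Bb–D: a C dominant ninth chord.
The lowest note is C, the root of the chord, so this is root position.

C dominant ninth, root position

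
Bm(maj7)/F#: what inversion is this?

second inversion

Bm(maj7)/F# means B minor-major seventh with F# in the bass. F# is the fifth of B minor-major seventh (B–D–F#–A#), so this is second inversion.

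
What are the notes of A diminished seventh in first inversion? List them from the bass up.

C, Eb, Gb, A

A diminished seventh is A–C–Eb–Gb. First inversion puts the third (C) in the bass, with the remaining tones above: C, Eb, Gb, A.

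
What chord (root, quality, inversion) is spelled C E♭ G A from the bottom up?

A half-diminished seventh, first inversion

The distinct note names are C, Eb, G, A. Stacked in thirds they read A–C–Eb–G, which is a half-diminished seventh chord on A.
C is the third of A half-diminished seventh; third in the bass means first inversion (figured bass 6/5).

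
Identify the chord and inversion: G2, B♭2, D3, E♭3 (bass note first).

Eb major seventh, first inversion

Reducing to letter names: G, Bb, D, Eb. These stack in thirds as Eb–G–Bb–D — an Eb major seventh chord.
G is the third of Eb major seventh; third in the bass means first inversion (figured bass 6/5).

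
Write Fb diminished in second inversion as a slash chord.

Fbdim/Cbb

Second inversion of Fb diminished has the fifth (Cbb) in the bass. As a slash chord: Fbdim/Cbb.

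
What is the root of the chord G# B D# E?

The distinct letter names are G#, B, D#, E. Arranged as a stack of thirds they read E–G#–B–D#, so E is the root (an E major seventh chord).

E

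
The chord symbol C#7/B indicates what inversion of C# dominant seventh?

third inversion

C#7/B means C# dominant seventh with B in the bass. B is the seventh of C# dominant seventh (C#–E#–G#–B), so this is third inversion.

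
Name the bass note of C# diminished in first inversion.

In first inversion the third is lowest. For C# diminished (C#–E–G) that is E.

E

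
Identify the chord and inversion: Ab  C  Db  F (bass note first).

The pitch classes Ab, C, Db, F arrange in thirds as Db–F–Ab–C: a Db major seventh chord.
With the fifth (Ab) in the bass, the chord is in second inversion (figured bass 4/3).

Db major seventh, second inversion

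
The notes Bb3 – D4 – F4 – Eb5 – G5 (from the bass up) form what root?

Eb

The distinct letter names are Bb, D, F, Eb, G. Arranged as a stack of thirds they read Eb–G–Bb–D–F, so Eb is the root (an Eb major ninth chord).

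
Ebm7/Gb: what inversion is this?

Ebm7/Gb means Eb minor seventh with Gb in the bass. Gb is the third of Eb minor seventh (Eb–Gb–Bb–Db), so this is first inversion.

first inversion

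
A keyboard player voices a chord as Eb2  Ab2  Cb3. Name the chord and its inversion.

Reducing to letter names: Eb, Ab, Cb. These stack in thirds as Ab–Cb–Eb — an Ab minor triad.
The lowest note is Eb, the fifth of the chord, so this is second inversion (figured bass 6/4).

Ab minor, second inversion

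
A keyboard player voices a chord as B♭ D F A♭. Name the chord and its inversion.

Bb dominant seventh, root position

The pitch classes Bb, D, F, Ab arrange in thirds as Bb–D–F–Ab: a Bb dominant seventh chord.
With the root (Bb) in the bass, the chord is in root position (figured bass 7).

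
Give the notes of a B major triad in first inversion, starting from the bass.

B major is B–D#–F#. First inversion puts the third (D#) in the bass, with the remaining tones above: D#, F#, B.

D#, F#, B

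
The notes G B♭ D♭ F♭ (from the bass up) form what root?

The distinct letter names are G, Bb, Db, Fb. Arranged as a stack of thirds they read G–Bb–Db–Fb, so G is the root (a G diminished seventh chord).

G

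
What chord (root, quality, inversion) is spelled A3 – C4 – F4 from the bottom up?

The pitch classes A, C, F arrange in thirds as F–A–C: an F major triad.
With the third (A) in the bass, the chord is in first inversion (figured bass 6).

F major, first inversion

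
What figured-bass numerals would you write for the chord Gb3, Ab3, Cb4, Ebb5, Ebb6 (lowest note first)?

The notes Gb, Ab, Cb, Ebb stack in thirds as Ab–Cb–Ebb–Gb — an Ab half-diminished seventh chord. The bass Gb is the seventh, so this is third inversion: figured 4/2.

4/2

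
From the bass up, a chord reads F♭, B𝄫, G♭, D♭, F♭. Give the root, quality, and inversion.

Gb minor seventh, third inversion

The pitch classes Fb, Bbb, Gb, Db arrange in thirds as Gb–Bbb–Db–Fb: a Gb minor seventh chord.
With the seventh (Fb) in the bass, the chord is in third inversion (figured bass 4/2).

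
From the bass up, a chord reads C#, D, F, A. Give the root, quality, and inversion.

Reducing to letter names: C#, D, F, A. These stack in thirds as D–F–A–C# — a D minor-major seventh chord.
C# is the seventh of D minor-major seventh; seventh in the bass means third inversion (figured bass 4/2).

D minor-major seventh, third inversion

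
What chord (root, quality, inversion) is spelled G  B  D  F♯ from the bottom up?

Reducing to letter names: G, B, D, F#. These stack in thirds as G–B–D–F# — a G major seventh chord.
G is the root of G major seventh; root in the bass means root position (figured bass 7).

G major seventh, root position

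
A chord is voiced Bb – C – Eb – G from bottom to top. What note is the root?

C

Reordering Bb, C, Eb, G into stacked thirds gives C–Eb–G–Bb; the bottom of that stack, C, is the root.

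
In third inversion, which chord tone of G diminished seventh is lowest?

G diminished seventh is G–Bb–Db–Fb. Third inversion places the seventh in the bass: Fb.

Fb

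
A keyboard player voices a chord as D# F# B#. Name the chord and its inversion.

B# diminished, first inversion

Reducing to letter names: D#, F#, B#. These stack in thirds as B#–D#–F# — a B# diminished triad.
With the third (D#) in the bass, the chord is in first inversion (figured bass 6).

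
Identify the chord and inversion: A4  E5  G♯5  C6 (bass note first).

The distinct note names are A, E, G#, C. Stacked in thirds they read A–C–E–G#, which is a minor-major seventh chord on A.
A is the root of A minor-major seventh; root in the bass means root position (figured bass 7).

A minor-major seventh, root position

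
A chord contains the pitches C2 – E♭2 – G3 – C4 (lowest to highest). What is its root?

C

The distinct letter names are C, Eb, G. Arranged as a stack of thirds they read C–Eb–G, so C is the root (a C minor triad).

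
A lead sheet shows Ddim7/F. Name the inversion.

first inversion

Ddim7/F means D diminished seventh with F in the bass. F is the third of D diminished seventh (D–F–Ab–Cb), so this is first inversion.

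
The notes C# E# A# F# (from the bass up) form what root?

Reordering C#, E#, A#, F# into stacked thirds gives F#–A#–C#–E#; the bottom of that stack, F#, is the root.

F#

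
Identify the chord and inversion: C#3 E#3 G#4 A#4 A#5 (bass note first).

The pitch classes C#, E#, G#, A# arrange in thirds as A#–C#–E#–G#: an A# minor seventh chord.
The lowest note is C#, the third of the chord, so this is first inversion (figured bass 6/5).

A# minor seventh, first inversion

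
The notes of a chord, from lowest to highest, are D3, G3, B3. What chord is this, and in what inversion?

G major, second inversion

The distinct note names are D, G, B. Stacked in thirds they read G–B–D, which is a major triad on G.
The lowest note is D, the fifth of the chord, so this is second inversion (figured bass 6/4).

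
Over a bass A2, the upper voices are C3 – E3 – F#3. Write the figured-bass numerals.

The notes A, C, E, F# stack in thirds as F#–A–C–E — an F# half-diminished seventh chord. The bass A is the third, so this is first inversion: figured 6/5.

6/5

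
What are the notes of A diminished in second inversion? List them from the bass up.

Spelling A diminished: A–C–Eb. In second inversion the fifth is bass, giving Eb, A, C from the bottom.

Eb, A, C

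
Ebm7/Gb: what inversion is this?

first inversion

Ebm7/Gb means Eb minor seventh with Gb in the bass. Gb is the third of Eb minor seventh (Eb–Gb–Bb–Db), so this is first inversion.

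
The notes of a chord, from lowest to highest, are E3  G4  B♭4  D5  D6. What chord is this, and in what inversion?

The distinct note names are E, G, Bb, D. Stacked in thirds they read E–G–Bb–D, which is a half-diminished seventh chord on E.
With the root (E) in the bass, the chord is in root position (figured bass 7).

E half-diminished seventh, root position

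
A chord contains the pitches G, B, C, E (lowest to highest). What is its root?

C

Reordering G, B, C, E into stacked thirds gives C–E–G–B; the bottom of that stack, C, is the root.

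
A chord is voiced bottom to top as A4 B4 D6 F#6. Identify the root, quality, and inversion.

Reducing to letter names: A, B, D, F#. These stack in thirds as B–D–F#–A — a B minor seventh chord.
With the seventh (A) in the bass, the chord is in third inversion (figured bass 4/2).

B minor seventh, third inversion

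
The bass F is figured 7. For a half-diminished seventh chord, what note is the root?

The figures 7 mean the root of the chord is in the bass. If F is the root of a half-diminished seventh chord, the root is F (chord tones F–Ab–Cb–Eb).

F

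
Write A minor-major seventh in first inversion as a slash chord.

First inversion of A minor-major seventh has the third (C) in the bass. As a slash chord: Am(maj7)/C.

Am(maj7)/C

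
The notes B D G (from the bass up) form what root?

G

Reordering B, D, G into stacked thirds gives G–B–D; the bottom of that stack, G, is the root.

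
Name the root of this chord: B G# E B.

The distinct letter names are B, G#, E. Arranged as a stack of thirds they read E–G#–B, so E is the root (an E major triad).

E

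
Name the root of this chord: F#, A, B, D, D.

Reordering F#, A, B, D into stacked thirds gives B–D–F#–A; the bottom of that stack, B, is the root.

B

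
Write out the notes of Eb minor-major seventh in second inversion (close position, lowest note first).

Bb, D, Eb, Gb

The chord tones are Eb–Gb–Bb–D. With the fifth (Bb) lowest for second inversion: Bb, D, Eb, Gb.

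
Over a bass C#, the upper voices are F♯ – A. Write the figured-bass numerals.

The notes C#, F#, A stack in thirds as F#–A–C# — an F# minor triad. The bass C# is the fifth, so this is second inversion: figured 6/4.

6/4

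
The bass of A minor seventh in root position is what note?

A minor seventh is A–C–E–G. Root position places the root in the bass: A.

A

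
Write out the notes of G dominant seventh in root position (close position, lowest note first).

G, B, D, F

G dominant seventh is G–B–D–F. Root position puts the root (G) in the bass, with the remaining tones above: G, B, D, F.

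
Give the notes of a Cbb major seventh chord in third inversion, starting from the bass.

Spelling Cbb major seventh: Cbb–Ebb–Gbb–Bbb. In third inversion the seventh is bass, giving Bbb, Cbb, Ebb, Gbb from the bottom.

Bbb, Cbb, Ebb, Gbb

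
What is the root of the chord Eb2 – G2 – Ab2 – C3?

Reordering Eb, G, Ab, C into stacked thirds gives Ab–C–Eb–G; the bottom of that stack, Ab, is the root.

Ab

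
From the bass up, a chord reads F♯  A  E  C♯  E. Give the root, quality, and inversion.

The pitch classes F#, A, E, C# arrange in thirds as F#–A–C#–E: an F# minor seventh chord.
F# is the root of F# minor seventh; root in the bass means root position (figured bass 7).

F# minor seventh, root position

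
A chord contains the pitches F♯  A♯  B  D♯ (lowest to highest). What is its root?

B

Reordering F#, A#, B, D# into stacked thirds gives B–D#–F#–A#; the bottom of that stack, B, is the root.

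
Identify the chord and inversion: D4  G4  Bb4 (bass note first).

The distinct note names are D, G, Bb. Stacked in thirds they read G–Bb–D, which is a minor triad on G.
The lowest note is D, the fifth of the chord, so this is second inversion (figured bass 6/4).

G minor, second inversion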